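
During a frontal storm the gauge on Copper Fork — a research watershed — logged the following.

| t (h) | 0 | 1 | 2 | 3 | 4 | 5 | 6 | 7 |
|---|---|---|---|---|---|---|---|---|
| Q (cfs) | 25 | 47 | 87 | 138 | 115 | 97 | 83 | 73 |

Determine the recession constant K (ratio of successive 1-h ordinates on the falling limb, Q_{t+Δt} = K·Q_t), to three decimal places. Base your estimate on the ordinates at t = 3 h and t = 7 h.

Using the recession-limb readings at t = 3 h and t = 7 h: Q falls from 138 to 73 cfs over 4 intervals.
K = (Q₂/Q₁)^(1/4) = (73/138)^(1/4) = 0.853.

K ≈ 0.853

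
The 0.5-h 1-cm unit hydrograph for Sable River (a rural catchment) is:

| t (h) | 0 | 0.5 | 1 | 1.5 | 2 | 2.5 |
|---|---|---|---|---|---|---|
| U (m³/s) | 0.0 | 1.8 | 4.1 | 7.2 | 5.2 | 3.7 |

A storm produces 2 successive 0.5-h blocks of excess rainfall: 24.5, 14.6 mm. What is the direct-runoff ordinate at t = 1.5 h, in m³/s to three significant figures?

Q ≈ 23.6 m³/s

By discrete convolution, Q_j = Σ (P_i / 10 mm) · U_{j−i}.
At t = 1.5 h (j=3): Q = (24.5/10)·7.2 + (14.6/10)·4.1 = 23.6 m³/s.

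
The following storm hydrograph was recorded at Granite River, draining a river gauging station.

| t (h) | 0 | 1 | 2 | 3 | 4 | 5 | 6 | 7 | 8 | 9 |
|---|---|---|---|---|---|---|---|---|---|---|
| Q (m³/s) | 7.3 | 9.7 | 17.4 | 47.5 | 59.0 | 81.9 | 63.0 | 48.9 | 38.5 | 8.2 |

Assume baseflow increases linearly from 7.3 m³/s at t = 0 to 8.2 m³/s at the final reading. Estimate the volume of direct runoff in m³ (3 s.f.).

Direct-runoff ordinates (Q − Q_b): 0.00, 2.30, 9.90, 39.90, 51.30, 74.10, 55.10, 40.90, 30.40, 0.00 m³/s.
ΣQ_DR = 303.9 m³/s.
With Δt = 1 h = 3600 s, V = ΣQ_DR · Δt = 303.9 × 3600 = 1.09 × 10^6 m³.

V ≈ 1.09 × 10^6 m³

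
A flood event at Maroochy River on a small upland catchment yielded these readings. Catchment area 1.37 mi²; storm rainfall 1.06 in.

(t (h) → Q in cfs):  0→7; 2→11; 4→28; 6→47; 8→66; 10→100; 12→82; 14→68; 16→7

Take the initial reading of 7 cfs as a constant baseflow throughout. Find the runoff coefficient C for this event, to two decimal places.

ΣQ_DR = 353.0 cfs; V = ΣQ_DR·Δt = 2.542 × 10^6 ft³.
Runoff depth d = V / A = 0.7985 in.
C = d / P = 0.7985 / 1.06 = 0.75.

C ≈ 0.75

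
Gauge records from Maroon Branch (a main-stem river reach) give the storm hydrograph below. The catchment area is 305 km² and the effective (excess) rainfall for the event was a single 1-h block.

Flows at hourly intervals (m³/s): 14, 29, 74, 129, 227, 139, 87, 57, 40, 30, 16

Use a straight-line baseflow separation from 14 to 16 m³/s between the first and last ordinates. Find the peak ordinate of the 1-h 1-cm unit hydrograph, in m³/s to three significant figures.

Direct runoff: 0.00, 14.80, 59.60, 114.40, 212.20, 124.00, 71.80, 41.60, 24.40, 14.20, 0.00 m³/s; ΣQ_DR = 677.0 m³/s, peak = 212.20 m³/s.
Runoff depth d = ΣQ_DR·Δt / A = 677.0 × 3600 / (305 km²) = 7.991 mm.
The 1-cm UH is the DRH scaled by (10 mm)/d, so U_p = 212.20 × 10/7.991 = 266 m³/s.

U_p ≈ 266 m³/s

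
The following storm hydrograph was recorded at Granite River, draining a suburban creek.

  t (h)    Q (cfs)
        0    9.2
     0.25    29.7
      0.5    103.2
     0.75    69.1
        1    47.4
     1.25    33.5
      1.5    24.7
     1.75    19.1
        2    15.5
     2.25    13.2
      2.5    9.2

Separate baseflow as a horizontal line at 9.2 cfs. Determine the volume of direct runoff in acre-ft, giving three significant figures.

V ≈ 5.63 acre-ft

Direct-runoff ordinates (Q − Q_b): 0.0, 20.5, 94.0, 59.9, 38.2, 24.3, 15.5, 9.9, 6.3, 4.0, 0.0 cfs.
ΣQ_DR = 272.6 cfs.
With Δt = 0.25 h = 900 s, V = ΣQ_DR · Δt = 272.6 × 900 = 2.45 × 10^5 ft³ = 5.63 acre-ft.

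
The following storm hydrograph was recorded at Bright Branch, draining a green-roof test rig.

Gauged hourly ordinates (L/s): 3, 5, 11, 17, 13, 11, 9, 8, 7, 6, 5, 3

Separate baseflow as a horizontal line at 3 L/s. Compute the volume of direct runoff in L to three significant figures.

Direct-runoff ordinates (Q − Q_b): 0.0, 2.0, 8.0, 14.0, 10.0, 8.0, 6.0, 5.0, 4.0, 3.0, 2.0, 0.0 L/s.
ΣQ_DR = 62.00 L/s.
With Δt = 1 h = 3600 s, V = ΣQ_DR · Δt = 62.00 × 3600 = 2.23 × 10^5 L.

V ≈ 2.23 × 10^5 L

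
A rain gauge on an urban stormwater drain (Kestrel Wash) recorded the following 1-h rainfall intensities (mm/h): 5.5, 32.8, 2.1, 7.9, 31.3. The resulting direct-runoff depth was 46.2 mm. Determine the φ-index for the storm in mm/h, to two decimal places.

φ ≈ 8.95 mm/h

Only the 2 blocks with intensity above φ contribute runoff: 32.8, 31.3 mm/h.
Σ(I−φ)·Δt = d  ⇒  (32.8+31.3 − 2φ)·1 = 46.2
φ = (64.10 − 46.2/1) / 2 = 8.95 mm/h.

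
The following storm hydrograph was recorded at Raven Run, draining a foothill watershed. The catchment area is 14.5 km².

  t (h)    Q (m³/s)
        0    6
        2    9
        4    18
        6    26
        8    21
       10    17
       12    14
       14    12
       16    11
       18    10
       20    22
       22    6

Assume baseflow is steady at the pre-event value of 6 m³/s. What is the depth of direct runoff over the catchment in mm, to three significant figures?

Direct runoff: 0.0, 3.0, 12.0, 20.0, 15.0, 11.0, 8.0, 6.0, 5.0, 4.0, 16.0, 0.0 m³/s; ΣQ_DR = 100.0 m³/s.
V = ΣQ_DR · Δt = 100.0 × 7200 s = 7.200 × 10^5 m³.
Over A = 14.5 km², depth = V / A = 49.7 mm.

d ≈ 49.7 mm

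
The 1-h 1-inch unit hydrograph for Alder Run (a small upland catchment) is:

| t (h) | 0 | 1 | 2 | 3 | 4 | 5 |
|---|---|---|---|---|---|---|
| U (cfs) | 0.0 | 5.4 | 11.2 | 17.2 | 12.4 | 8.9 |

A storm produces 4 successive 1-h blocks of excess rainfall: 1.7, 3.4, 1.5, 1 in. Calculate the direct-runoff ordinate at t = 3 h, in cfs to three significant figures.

Q ≈ 75.4 cfs

By discrete convolution, Q_j = Σ (P_i / 1 in) · U_{j−i}.
At t = 3 h (j=3): Q = (1.7/1)·17.2 + (3.4/1)·11.2 + (1.5/1)·5.4 + (1/1)·0.0 = 75.4 cfs.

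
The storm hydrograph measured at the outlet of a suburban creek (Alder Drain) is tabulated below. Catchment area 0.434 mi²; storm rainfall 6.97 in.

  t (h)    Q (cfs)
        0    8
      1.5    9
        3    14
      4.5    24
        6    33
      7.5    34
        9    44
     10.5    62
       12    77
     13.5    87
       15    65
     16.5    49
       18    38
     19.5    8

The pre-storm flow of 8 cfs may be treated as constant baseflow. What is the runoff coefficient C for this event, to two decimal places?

ΣQ_DR = 440.0 cfs; V = ΣQ_DR·Δt = 2.376 × 10^6 ft³.
Runoff depth d = V / A = 2.357 in.
C = d / P = 2.357 / 6.97 = 0.34.

C ≈ 0.34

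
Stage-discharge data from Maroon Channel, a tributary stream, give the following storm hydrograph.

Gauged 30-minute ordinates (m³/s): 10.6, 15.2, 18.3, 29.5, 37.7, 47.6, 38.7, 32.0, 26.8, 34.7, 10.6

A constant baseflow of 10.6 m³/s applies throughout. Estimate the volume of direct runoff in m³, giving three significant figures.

Direct-runoff ordinates (Q − Q_b): 0.0, 4.6, 7.7, 18.9, 27.1, 37.0, 28.1, 21.4, 16.2, 24.1, 0.0 m³/s.
ΣQ_DR = 185.1 m³/s.
With Δt = 0.5 h = 1800 s, V = ΣQ_DR · Δt = 185.1 × 1800 = 3.33 × 10^5 m³.

V ≈ 3.33 × 10^5 m³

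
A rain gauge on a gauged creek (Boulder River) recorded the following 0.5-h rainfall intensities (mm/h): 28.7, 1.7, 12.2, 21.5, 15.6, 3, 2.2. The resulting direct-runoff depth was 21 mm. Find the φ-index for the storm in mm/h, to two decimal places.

φ ≈ 9.00 mm/h

Only the 4 blocks with intensity above φ contribute runoff: 28.7, 12.2, 21.5, 15.6 mm/h.
Σ(I−φ)·Δt = d  ⇒  (28.7+12.2+21.5+15.6 − 4φ)·0.5 = 21
φ = (78.00 − 21/0.5) / 4 = 9.00 mm/h.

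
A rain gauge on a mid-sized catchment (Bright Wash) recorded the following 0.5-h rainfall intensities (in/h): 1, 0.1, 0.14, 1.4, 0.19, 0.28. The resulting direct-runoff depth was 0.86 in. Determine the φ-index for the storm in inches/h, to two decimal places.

Only the 2 blocks with intensity above φ contribute runoff: 1, 1.4 in/h.
Σ(I−φ)·Δt = d  ⇒  (1+1.4 − 2φ)·0.5 = 0.86
φ = (2.400 − 0.86/0.5) / 2 = 0.34 in/h.

φ ≈ 0.34 in/h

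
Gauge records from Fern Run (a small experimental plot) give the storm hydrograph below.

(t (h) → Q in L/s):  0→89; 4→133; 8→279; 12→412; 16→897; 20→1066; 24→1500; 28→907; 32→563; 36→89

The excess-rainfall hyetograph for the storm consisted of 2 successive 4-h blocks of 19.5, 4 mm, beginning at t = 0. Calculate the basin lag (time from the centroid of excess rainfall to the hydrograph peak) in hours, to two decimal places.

Centroid of excess rainfall: t_c = Σ P_i·t̄_i / ΣP_i = 2.6809 h (block centres at 2, 6 h).
Hydrograph peak occurs at t = 24 h, so basin lag t_L = 24 − 2.6809 = 21.32 h.

t_L ≈ 21.32 h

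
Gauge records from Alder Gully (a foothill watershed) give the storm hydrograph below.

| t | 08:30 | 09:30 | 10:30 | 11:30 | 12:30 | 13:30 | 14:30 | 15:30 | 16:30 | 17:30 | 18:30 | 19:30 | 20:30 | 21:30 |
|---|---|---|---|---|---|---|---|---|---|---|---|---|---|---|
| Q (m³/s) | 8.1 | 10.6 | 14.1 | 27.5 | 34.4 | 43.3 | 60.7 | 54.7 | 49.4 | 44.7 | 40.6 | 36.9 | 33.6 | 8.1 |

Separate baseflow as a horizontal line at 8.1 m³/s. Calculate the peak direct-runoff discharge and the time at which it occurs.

Subtracting baseflow gives direct-runoff ordinates: 0.0, 2.5, 6.0, 19.4, 26.3, 35.2, 52.6, 46.6, 41.3, 36.6, 32.5, 28.8, 25.5, 0.0 m³/s.
The maximum is 52.6 m³/s, occurring at the reading for t = 14:30.

Q_p = 52.6 m³/s at t = 14:30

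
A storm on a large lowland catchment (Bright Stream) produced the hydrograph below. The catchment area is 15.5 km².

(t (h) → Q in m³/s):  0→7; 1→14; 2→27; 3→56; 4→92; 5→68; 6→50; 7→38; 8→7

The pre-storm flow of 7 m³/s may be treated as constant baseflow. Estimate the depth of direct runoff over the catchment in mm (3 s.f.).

d ≈ 68.7 mm

Direct runoff: 0.0, 7.0, 20.0, 49.0, 85.0, 61.0, 43.0, 31.0, 0.0 m³/s; ΣQ_DR = 296.0 m³/s.
V = ΣQ_DR · Δt = 296.0 × 3600 s = 1.066 × 10^6 m³.
Over A = 15.5 km², depth = V / A = 68.7 mm.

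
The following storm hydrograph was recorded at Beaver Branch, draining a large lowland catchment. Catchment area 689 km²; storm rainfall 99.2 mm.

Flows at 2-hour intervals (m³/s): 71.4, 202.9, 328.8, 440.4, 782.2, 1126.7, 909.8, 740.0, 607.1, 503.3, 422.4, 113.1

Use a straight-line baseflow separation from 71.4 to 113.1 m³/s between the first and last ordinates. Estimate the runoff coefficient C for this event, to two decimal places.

C ≈ 0.54

ΣQ_DR = 5141 m³/s; V = ΣQ_DR·Δt = 3.702 × 10^7 m³.
Runoff depth d = V / A = 53.72 mm.
C = d / P = 53.72 / 99.2 = 0.54.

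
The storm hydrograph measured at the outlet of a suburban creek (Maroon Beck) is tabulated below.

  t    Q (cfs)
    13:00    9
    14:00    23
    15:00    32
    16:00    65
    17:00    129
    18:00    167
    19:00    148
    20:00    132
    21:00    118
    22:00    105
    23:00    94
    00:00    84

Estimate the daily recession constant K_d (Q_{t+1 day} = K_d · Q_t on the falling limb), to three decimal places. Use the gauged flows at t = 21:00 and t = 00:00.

K_d ≈ 0.066

Between t = 21:00 and t = 00:00 the flow falls from 118 to 84 cfs over 3×1 h = 3 h.
Per-interval ratio K = (84/118)^(1/3) = 0.8929; K_d = K^(24/1) = 0.066.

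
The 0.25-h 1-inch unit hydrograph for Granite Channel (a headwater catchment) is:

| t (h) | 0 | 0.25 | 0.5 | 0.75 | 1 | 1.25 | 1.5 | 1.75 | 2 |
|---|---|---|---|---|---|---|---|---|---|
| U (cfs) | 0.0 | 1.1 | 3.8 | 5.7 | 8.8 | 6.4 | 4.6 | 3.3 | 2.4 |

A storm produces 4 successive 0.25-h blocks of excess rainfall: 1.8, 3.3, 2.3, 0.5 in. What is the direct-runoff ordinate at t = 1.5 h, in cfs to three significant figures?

By discrete convolution, Q_j = Σ (P_i / 1 in) · U_{j−i}.
At t = 1.5 h (j=6): Q = (1.8/1)·4.6 + (3.3/1)·6.4 + (2.3/1)·8.8 + (0.5/1)·5.7 = 52.5 cfs.

Q ≈ 52.5 cfs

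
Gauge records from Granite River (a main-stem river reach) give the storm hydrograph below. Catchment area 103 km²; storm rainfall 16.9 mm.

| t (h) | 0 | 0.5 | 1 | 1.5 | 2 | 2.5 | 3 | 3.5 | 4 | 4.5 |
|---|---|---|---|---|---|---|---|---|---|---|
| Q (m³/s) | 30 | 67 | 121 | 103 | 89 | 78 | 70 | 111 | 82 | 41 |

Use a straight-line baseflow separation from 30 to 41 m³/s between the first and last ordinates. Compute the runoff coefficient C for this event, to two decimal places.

C ≈ 0.45

ΣQ_DR = 437.0 m³/s; V = ΣQ_DR·Δt = 7.866 × 10^5 m³.
Runoff depth d = V / A = 7.637 mm.
C = d / P = 7.637 / 16.9 = 0.45.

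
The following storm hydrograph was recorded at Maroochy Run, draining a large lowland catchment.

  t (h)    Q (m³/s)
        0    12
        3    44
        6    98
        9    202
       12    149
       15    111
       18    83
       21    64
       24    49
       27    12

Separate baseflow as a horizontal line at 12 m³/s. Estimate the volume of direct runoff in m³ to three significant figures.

V ≈ 7.60 × 10^6 m³

Direct-runoff ordinates (Q − Q_b): 0.0, 32.0, 86.0, 190.0, 137.0, 99.0, 71.0, 52.0, 37.0, 0.0 m³/s.
ΣQ_DR = 704.0 m³/s.
With Δt = 3 h = 10800 s, V = ΣQ_DR · Δt = 704.0 × 10800 = 7.60 × 10^6 m³.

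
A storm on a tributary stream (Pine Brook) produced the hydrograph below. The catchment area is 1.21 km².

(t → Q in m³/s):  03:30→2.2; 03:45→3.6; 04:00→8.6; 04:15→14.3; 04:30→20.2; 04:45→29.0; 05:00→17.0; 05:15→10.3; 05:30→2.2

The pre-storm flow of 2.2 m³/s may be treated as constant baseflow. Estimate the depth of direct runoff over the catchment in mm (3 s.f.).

Direct runoff: 0.0, 1.4, 6.4, 12.1, 18.0, 26.8, 14.8, 8.1, 0.0 m³/s; ΣQ_DR = 87.60 m³/s.
V = ΣQ_DR · Δt = 87.60 × 900 s = 78840 m³.
Over A = 1.21 km², depth = V / A = 65.2 mm.

d ≈ 65.2 mm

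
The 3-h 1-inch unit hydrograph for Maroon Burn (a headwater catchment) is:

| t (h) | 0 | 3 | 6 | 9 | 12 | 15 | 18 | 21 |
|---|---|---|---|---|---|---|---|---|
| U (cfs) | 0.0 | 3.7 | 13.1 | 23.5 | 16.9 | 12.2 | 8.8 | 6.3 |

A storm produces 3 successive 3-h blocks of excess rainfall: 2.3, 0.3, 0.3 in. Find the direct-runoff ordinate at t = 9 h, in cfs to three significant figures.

By discrete convolution, Q_j = Σ (P_i / 1 in) · U_{j−i}.
At t = 9 h (j=3): Q = (2.3/1)·23.5 + (0.3/1)·13.1 + (0.3/1)·3.7 = 59.1 cfs.

Q ≈ 59.1 cfs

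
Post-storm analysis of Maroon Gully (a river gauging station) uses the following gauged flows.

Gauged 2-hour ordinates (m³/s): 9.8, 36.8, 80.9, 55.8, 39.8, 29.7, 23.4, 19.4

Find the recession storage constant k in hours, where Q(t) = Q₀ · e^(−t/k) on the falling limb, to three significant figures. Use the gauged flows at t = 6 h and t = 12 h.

k ≈ 6.90 h

On the falling limb, Q drops from 55.8 to 23.4 m³/s between t = 6 h and t = 12 h (Δt = 6 h).
k = −Δt / ln(Q₂/Q₁) = −6 / ln(23.4/55.8) = 6.90 h.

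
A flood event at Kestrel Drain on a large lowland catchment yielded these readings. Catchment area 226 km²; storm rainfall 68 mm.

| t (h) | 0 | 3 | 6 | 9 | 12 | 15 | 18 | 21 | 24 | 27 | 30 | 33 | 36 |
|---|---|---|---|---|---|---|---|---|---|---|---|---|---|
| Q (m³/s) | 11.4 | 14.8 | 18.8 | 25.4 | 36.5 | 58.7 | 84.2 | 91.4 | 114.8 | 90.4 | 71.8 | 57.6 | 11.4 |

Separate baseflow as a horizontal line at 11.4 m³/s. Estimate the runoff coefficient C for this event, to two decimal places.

C ≈ 0.38

ΣQ_DR = 539.0 m³/s; V = ΣQ_DR·Δt = 5.821 × 10^6 m³.
Runoff depth d = V / A = 25.76 mm.
C = d / P = 25.76 / 68 = 0.38.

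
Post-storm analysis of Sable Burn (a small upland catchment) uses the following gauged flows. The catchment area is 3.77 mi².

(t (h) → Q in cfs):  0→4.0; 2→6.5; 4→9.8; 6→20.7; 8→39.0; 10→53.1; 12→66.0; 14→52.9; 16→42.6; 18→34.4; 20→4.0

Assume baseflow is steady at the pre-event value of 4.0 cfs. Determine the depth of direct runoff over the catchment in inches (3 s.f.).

Direct runoff: 0.0, 2.5, 5.8, 16.7, 35.0, 49.1, 62.0, 48.9, 38.6, 30.4, 0.0 cfs; ΣQ_DR = 289.0 cfs.
V = ΣQ_DR · Δt = 289.0 × 7200 s = 2.081 × 10^6 ft³.
Over A = 3.77 mi², depth = V / A = 0.238 in.

d ≈ 0.238 in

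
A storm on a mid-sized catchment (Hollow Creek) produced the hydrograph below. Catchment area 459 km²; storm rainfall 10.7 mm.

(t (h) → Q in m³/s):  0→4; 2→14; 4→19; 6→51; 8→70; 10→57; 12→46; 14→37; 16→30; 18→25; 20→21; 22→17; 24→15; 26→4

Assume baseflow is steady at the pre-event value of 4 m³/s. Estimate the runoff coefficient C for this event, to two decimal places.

ΣQ_DR = 354.0 m³/s; V = ΣQ_DR·Δt = 2.549 × 10^6 m³.
Runoff depth d = V / A = 5.553 mm.
C = d / P = 5.553 / 10.7 = 0.52.

C ≈ 0.52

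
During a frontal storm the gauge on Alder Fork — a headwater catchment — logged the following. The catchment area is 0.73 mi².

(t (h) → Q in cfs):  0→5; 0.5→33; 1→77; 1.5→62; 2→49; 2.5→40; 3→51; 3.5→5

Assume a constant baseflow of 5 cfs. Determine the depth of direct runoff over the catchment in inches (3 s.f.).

d ≈ 0.299 in

Direct runoff: 0.0, 28.0, 72.0, 57.0, 44.0, 35.0, 46.0, 0.0 cfs; ΣQ_DR = 282.0 cfs.
V = ΣQ_DR · Δt = 282.0 × 1800 s = 5.076 × 10^5 ft³.
Over A = 0.73 mi², depth = V / A = 0.299 in.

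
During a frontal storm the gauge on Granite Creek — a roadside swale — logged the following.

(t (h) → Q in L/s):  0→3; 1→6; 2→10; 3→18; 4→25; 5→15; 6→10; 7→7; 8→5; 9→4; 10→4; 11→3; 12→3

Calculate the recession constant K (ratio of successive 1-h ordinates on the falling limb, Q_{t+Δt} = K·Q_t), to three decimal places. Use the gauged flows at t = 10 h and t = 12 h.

Using the recession-limb readings at t = 10 h and t = 12 h: Q falls from 4 to 3 L/s over 2 intervals.
K = (Q₂/Q₁)^(1/2) = (3/4)^(1/2) = 0.866.

K ≈ 0.866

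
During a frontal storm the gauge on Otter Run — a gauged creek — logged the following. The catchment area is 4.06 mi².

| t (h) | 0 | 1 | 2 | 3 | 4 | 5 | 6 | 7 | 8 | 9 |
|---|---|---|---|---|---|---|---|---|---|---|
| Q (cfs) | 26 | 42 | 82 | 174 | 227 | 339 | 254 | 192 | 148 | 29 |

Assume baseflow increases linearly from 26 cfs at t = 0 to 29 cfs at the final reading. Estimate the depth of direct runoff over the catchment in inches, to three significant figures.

d ≈ 0.473 in

Direct runoff: 0.00, 15.67, 55.33, 147.00, 199.67, 311.33, 226.00, 163.67, 119.33, 0.00 cfs; ΣQ_DR = 1238 cfs.
V = ΣQ_DR · Δt = 1238 × 3600 s = 4.457 × 10^6 ft³.
Over A = 4.06 mi², depth = V / A = 0.473 in.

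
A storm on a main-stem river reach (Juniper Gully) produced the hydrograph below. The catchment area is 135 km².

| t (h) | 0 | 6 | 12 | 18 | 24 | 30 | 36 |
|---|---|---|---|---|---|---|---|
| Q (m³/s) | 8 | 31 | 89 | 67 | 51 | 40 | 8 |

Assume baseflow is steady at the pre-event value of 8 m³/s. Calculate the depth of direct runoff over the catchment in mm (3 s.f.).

d ≈ 38.1 mm

Direct runoff: 0.0, 23.0, 81.0, 59.0, 43.0, 32.0, 0.0 m³/s; ΣQ_DR = 238.0 m³/s.
V = ΣQ_DR · Δt = 238.0 × 21600 s = 5.141 × 10^6 m³.
Over A = 135 km², depth = V / A = 38.1 mm.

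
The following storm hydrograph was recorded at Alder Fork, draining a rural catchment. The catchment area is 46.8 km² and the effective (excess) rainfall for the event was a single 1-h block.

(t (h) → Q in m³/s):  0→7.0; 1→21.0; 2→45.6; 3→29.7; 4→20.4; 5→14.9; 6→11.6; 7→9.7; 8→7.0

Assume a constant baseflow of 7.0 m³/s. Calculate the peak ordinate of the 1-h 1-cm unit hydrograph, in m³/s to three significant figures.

Direct runoff: 0.0, 14.0, 38.6, 22.7, 13.4, 7.9, 4.6, 2.7, 0.0 m³/s; ΣQ_DR = 103.9 m³/s, peak = 38.6 m³/s.
Runoff depth d = ΣQ_DR·Δt / A = 103.9 × 3600 / (46.8 km²) = 7.992 mm.
The 1-cm UH is the DRH scaled by (10 mm)/d, so U_p = 38.6 × 10/7.992 = 48.3 m³/s.

U_p ≈ 48.3 m³/s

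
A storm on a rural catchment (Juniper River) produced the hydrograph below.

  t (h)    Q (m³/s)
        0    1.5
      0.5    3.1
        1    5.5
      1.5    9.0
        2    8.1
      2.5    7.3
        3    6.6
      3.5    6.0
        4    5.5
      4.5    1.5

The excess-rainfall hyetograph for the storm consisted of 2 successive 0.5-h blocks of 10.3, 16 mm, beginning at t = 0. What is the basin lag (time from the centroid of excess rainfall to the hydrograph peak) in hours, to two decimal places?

t_L ≈ 0.95 h

Centroid of excess rainfall: t_c = Σ P_i·t̄_i / ΣP_i = 0.5542 h (block centres at 0.25, 0.75 h).
Hydrograph peak occurs at t = 1.5 h, so basin lag t_L = 1.5 − 0.5542 = 0.95 h.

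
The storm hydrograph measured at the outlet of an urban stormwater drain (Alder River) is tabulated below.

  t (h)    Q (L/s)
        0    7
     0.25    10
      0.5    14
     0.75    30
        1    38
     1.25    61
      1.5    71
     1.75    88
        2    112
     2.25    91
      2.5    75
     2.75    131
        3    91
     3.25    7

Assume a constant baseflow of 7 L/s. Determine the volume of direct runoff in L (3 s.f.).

Direct-runoff ordinates (Q − Q_b): 0.0, 3.0, 7.0, 23.0, 31.0, 54.0, 64.0, 81.0, 105.0, 84.0, 68.0, 124.0, 84.0, 0.0 L/s.
ΣQ_DR = 728.0 L/s.
With Δt = 0.25 h = 900 s, V = ΣQ_DR · Δt = 728.0 × 900 = 6.55 × 10^5 L.

V ≈ 6.55 × 10^5 L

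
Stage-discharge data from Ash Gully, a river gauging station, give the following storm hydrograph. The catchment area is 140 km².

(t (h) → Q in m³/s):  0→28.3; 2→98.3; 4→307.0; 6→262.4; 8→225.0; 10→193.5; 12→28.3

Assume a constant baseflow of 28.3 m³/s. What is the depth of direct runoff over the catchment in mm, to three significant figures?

Direct runoff: 0.0, 70.0, 278.7, 234.1, 196.7, 165.2, 0.0 m³/s; ΣQ_DR = 944.7 m³/s.
V = ΣQ_DR · Δt = 944.7 × 7200 s = 6.802 × 10^6 m³.
Over A = 140 km², depth = V / A = 48.6 mm.

d ≈ 48.6 mm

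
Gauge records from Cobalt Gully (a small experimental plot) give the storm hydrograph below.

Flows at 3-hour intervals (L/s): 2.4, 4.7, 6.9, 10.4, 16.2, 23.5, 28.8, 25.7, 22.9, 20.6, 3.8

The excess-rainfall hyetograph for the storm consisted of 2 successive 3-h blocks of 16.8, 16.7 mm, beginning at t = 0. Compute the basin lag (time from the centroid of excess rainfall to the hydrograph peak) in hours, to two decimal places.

Centroid of excess rainfall: t_c = Σ P_i·t̄_i / ΣP_i = 2.9955 h (block centres at 1.5, 4.5 h).
Hydrograph peak occurs at t = 18 h, so basin lag t_L = 18 − 2.9955 = 15.00 h.

t_L ≈ 15.00 h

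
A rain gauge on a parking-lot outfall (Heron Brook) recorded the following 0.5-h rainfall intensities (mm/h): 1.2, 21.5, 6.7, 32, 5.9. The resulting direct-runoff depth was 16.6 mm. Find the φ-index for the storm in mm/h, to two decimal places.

φ ≈ 10.15 mm/h

Only the 2 blocks with intensity above φ contribute runoff: 21.5, 32 mm/h.
Σ(I−φ)·Δt = d  ⇒  (21.5+32 − 2φ)·0.5 = 16.6
φ = (53.50 − 16.6/0.5) / 2 = 10.15 mm/h.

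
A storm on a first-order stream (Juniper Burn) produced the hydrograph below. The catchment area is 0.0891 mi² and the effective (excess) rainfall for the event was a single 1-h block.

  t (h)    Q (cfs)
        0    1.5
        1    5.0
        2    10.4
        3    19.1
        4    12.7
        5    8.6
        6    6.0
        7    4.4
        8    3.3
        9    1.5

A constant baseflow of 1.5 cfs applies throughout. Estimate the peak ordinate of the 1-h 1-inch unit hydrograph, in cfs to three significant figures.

Direct runoff: 0.0, 3.5, 8.9, 17.6, 11.2, 7.1, 4.5, 2.9, 1.8, 0.0 cfs; ΣQ_DR = 57.50 cfs, peak = 17.6 cfs.
Runoff depth d = ΣQ_DR·Δt / A = 57.50 × 3600 / (0.0891 mi²) = 1.000 in.
The 1-inch UH is the DRH scaled by (1 in)/d, so U_p = 17.6 × 1/1.000 = 17.6 cfs.

U_p ≈ 17.6 cfs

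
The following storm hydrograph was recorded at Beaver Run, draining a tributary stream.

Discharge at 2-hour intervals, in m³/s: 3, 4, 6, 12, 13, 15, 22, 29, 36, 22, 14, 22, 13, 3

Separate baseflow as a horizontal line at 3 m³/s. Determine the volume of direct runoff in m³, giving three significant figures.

Direct-runoff ordinates (Q − Q_b): 0.0, 1.0, 3.0, 9.0, 10.0, 12.0, 19.0, 26.0, 33.0, 19.0, 11.0, 19.0, 10.0, 0.0 m³/s.
ΣQ_DR = 172.0 m³/s.
With Δt = 2 h = 7200 s, V = ΣQ_DR · Δt = 172.0 × 7200 = 1.24 × 10^6 m³.

V ≈ 1.24 × 10^6 m³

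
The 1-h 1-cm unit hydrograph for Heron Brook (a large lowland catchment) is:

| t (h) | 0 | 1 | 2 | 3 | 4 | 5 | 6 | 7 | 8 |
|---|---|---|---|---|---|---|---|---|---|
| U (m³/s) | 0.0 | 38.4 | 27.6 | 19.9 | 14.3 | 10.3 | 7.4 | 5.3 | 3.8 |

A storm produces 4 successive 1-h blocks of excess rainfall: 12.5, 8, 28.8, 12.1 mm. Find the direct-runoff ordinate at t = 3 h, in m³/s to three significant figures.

By discrete convolution, Q_j = Σ (P_i / 10 mm) · U_{j−i}.
At t = 3 h (j=3): Q = (12.5/10)·19.9 + (8/10)·27.6 + (28.8/10)·38.4 + (12.1/10)·0.0 = 158 m³/s.

Q ≈ 158 m³/s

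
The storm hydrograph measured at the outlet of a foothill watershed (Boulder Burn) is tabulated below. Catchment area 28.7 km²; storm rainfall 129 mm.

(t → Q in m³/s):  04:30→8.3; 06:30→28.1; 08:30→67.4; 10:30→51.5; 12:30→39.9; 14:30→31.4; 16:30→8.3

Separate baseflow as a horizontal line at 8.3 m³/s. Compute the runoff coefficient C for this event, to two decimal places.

C ≈ 0.34

ΣQ_DR = 176.8 m³/s; V = ΣQ_DR·Δt = 1.273 × 10^6 m³.
Runoff depth d = V / A = 44.35 mm.
C = d / P = 44.35 / 129 = 0.34.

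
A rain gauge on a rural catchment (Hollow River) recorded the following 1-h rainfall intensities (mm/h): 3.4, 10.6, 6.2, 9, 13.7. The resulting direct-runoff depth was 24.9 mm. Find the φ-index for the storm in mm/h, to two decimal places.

φ ≈ 3.65 mm/h

Only the 4 blocks with intensity above φ contribute runoff: 10.6, 6.2, 9, 13.7 mm/h.
Σ(I−φ)·Δt = d  ⇒  (10.6+6.2+9+13.7 − 4φ)·1 = 24.9
φ = (39.50 − 24.9/1) / 4 = 3.65 mm/h.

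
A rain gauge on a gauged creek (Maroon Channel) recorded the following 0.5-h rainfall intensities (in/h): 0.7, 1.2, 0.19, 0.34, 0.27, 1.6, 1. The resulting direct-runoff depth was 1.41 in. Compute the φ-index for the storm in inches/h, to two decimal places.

φ ≈ 0.42 in/h

Only the 4 blocks with intensity above φ contribute runoff: 0.7, 1.2, 1.6, 1 in/h.
Σ(I−φ)·Δt = d  ⇒  (0.7+1.2+1.6+1 − 4φ)·0.5 = 1.41
φ = (4.500 − 1.41/0.5) / 4 = 0.42 in/h.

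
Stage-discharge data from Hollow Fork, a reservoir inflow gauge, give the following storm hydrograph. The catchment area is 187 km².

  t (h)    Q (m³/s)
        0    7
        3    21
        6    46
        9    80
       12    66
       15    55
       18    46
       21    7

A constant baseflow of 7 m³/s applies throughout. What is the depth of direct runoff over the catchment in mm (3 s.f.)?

Direct runoff: 0.0, 14.0, 39.0, 73.0, 59.0, 48.0, 39.0, 0.0 m³/s; ΣQ_DR = 272.0 m³/s.
V = ΣQ_DR · Δt = 272.0 × 10800 s = 2.938 × 10^6 m³.
Over A = 187 km², depth = V / A = 15.7 mm.

d ≈ 15.7 mm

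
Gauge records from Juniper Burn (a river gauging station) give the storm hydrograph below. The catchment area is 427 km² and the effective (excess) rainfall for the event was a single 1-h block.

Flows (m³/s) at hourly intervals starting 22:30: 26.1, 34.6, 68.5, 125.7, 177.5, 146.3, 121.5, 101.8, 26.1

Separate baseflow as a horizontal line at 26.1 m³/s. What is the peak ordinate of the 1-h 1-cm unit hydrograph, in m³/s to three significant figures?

Direct runoff: 0.0, 8.5, 42.4, 99.6, 151.4, 120.2, 95.4, 75.7, 0.0 m³/s; ΣQ_DR = 593.2 m³/s, peak = 151.4 m³/s.
Runoff depth d = ΣQ_DR·Δt / A = 593.2 × 3600 / (427 km²) = 5.001 mm.
The 1-cm UH is the DRH scaled by (10 mm)/d, so U_p = 151.4 × 10/5.001 = 303 m³/s.

U_p ≈ 303 m³/s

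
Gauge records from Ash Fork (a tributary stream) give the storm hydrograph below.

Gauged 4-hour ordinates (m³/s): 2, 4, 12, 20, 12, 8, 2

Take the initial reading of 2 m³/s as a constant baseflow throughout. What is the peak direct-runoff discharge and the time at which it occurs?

Q_p = 18.0 m³/s at t = 12 h

Subtracting baseflow gives direct-runoff ordinates: 0.0, 2.0, 10.0, 18.0, 10.0, 6.0, 0.0 m³/s.
The maximum is 18.0 m³/s, occurring at the reading for t = 12 h.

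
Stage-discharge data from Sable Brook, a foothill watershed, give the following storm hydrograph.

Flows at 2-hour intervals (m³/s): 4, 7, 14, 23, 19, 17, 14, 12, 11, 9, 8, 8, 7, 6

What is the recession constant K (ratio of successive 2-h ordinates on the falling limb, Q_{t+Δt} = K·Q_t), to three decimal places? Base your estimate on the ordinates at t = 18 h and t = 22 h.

K ≈ 0.943

Using the recession-limb readings at t = 18 h and t = 22 h: Q falls from 9 to 8 m³/s over 2 intervals.
K = (Q₂/Q₁)^(1/2) = (8/9)^(1/2) = 0.943.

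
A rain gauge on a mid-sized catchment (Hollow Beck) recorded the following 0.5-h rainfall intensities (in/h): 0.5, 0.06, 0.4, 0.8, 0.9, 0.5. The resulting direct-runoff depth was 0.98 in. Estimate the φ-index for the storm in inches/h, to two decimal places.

Only the 5 blocks with intensity above φ contribute runoff: 0.5, 0.4, 0.8, 0.9, 0.5 in/h.
Σ(I−φ)·Δt = d  ⇒  (0.5+0.4+0.8+0.9+0.5 − 5φ)·0.5 = 0.98
φ = (3.100 − 0.98/0.5) / 5 = 0.23 in/h.

φ ≈ 0.23 in/h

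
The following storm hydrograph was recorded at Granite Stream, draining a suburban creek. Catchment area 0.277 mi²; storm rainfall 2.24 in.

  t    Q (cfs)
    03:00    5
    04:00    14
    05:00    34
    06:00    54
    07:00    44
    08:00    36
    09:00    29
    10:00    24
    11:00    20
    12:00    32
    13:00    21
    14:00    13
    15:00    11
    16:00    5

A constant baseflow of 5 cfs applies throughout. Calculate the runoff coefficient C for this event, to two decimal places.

C ≈ 0.68

ΣQ_DR = 272.0 cfs; V = ΣQ_DR·Δt = 9.792 × 10^5 ft³.
Runoff depth d = V / A = 1.522 in.
C = d / P = 1.522 / 2.24 = 0.68.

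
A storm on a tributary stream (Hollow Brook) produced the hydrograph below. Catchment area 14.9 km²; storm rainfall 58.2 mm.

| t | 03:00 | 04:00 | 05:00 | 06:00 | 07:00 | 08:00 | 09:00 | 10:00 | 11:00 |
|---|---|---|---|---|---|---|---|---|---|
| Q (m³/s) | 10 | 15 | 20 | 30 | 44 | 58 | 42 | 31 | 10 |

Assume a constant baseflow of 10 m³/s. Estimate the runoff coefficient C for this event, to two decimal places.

ΣQ_DR = 170.0 m³/s; V = ΣQ_DR·Δt = 6.120 × 10^5 m³.
Runoff depth d = V / A = 41.07 mm.
C = d / P = 41.07 / 58.2 = 0.71.

C ≈ 0.71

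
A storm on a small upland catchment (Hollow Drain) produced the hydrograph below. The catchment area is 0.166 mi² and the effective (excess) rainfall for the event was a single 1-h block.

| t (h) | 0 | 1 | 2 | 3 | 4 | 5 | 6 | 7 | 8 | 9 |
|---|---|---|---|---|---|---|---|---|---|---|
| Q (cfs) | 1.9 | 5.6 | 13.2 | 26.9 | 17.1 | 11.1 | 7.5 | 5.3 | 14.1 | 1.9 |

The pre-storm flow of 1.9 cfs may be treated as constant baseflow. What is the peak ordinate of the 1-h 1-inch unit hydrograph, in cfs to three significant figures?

U_p ≈ 31.3 cfs

Direct runoff: 0.0, 3.7, 11.3, 25.0, 15.2, 9.2, 5.6, 3.4, 12.2, 0.0 cfs; ΣQ_DR = 85.60 cfs, peak = 25.0 cfs.
Runoff depth d = ΣQ_DR·Δt / A = 85.60 × 3600 / (0.166 mi²) = 0.7991 in.
The 1-inch UH is the DRH scaled by (1 in)/d, so U_p = 25.0 × 1/0.7991 = 31.3 cfs.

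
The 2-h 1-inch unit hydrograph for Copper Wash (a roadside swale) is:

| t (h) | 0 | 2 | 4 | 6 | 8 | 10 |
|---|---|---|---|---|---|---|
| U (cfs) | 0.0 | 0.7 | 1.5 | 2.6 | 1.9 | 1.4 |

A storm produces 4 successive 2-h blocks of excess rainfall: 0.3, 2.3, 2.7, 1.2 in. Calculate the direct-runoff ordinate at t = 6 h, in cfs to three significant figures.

Q ≈ 6.12 cfs

By discrete convolution, Q_j = Σ (P_i / 1 in) · U_{j−i}.
At t = 6 h (j=3): Q = (0.3/1)·2.6 + (2.3/1)·1.5 + (2.7/1)·0.7 + (1.2/1)·0.0 = 6.12 cfs.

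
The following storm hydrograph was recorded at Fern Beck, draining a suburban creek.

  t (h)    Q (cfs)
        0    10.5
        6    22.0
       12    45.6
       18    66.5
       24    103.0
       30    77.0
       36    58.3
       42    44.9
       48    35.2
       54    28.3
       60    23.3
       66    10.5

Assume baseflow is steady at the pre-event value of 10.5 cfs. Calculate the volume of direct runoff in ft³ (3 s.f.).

V ≈ 8.62 × 10^6 ft³

Direct-runoff ordinates (Q − Q_b): 0.0, 11.5, 35.1, 56.0, 92.5, 66.5, 47.8, 34.4, 24.7, 17.8, 12.8, 0.0 cfs.
ΣQ_DR = 399.1 cfs.
With Δt = 6 h = 21600 s, V = ΣQ_DR · Δt = 399.1 × 21600 = 8.62 × 10^6 ft³.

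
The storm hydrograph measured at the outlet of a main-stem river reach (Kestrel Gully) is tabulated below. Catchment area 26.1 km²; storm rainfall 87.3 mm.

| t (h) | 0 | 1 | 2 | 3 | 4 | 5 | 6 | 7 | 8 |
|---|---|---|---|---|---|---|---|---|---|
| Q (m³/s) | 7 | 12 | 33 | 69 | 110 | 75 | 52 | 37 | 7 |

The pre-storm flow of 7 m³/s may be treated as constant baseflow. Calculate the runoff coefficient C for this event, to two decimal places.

ΣQ_DR = 339.0 m³/s; V = ΣQ_DR·Δt = 1.220 × 10^6 m³.
Runoff depth d = V / A = 46.76 mm.
C = d / P = 46.76 / 87.3 = 0.54.

C ≈ 0.54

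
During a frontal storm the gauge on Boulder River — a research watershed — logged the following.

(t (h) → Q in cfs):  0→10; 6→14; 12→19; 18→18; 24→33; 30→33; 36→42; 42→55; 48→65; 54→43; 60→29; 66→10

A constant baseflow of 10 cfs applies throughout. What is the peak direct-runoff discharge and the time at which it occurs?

Subtracting baseflow gives direct-runoff ordinates: 0.0, 4.0, 9.0, 8.0, 23.0, 23.0, 32.0, 45.0, 55.0, 33.0, 19.0, 0.0 cfs.
The maximum is 55.0 cfs, occurring at the reading for t = 48 h.

Q_p = 55.0 cfs at t = 48 h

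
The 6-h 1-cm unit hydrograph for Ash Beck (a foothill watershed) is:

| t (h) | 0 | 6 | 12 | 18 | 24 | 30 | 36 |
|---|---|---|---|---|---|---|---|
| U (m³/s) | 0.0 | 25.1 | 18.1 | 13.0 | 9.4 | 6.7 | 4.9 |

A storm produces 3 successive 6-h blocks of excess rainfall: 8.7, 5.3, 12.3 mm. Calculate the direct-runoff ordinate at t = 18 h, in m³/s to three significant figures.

By discrete convolution, Q_j = Σ (P_i / 10 mm) · U_{j−i}.
At t = 18 h (j=3): Q = (8.7/10)·13.0 + (5.3/10)·18.1 + (12.3/10)·25.1 = 51.8 m³/s.

Q ≈ 51.8 m³/s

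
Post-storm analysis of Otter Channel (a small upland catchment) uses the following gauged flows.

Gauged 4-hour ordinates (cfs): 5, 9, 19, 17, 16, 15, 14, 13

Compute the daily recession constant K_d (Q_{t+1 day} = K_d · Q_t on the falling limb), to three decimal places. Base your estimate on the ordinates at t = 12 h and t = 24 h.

Between t = 12 h and t = 24 h the flow falls from 17 to 14 cfs over 3×4 h = 12 h.
Per-interval ratio K = (14/17)^(1/3) = 0.9373; K_d = K^(24/4) = 0.678.

K_d ≈ 0.678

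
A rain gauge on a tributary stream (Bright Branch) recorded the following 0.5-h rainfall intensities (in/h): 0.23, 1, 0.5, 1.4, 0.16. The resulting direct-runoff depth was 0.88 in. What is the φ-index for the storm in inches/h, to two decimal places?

Only the 3 blocks with intensity above φ contribute runoff: 1, 0.5, 1.4 in/h.
Σ(I−φ)·Δt = d  ⇒  (1+0.5+1.4 − 3φ)·0.5 = 0.88
φ = (2.900 − 0.88/0.5) / 3 = 0.38 in/h.

φ ≈ 0.38 in/h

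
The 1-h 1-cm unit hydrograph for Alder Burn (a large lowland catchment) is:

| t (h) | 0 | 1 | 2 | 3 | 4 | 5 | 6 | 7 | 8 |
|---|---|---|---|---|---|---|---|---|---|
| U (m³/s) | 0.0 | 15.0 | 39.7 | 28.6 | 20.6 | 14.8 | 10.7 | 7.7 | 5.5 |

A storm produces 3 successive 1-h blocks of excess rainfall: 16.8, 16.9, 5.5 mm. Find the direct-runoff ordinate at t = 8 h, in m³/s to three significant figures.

Q ≈ 28.1 m³/s

By discrete convolution, Q_j = Σ (P_i / 10 mm) · U_{j−i}.
At t = 8 h (j=8): Q = (16.8/10)·5.5 + (16.9/10)·7.7 + (5.5/10)·10.7 = 28.1 m³/s.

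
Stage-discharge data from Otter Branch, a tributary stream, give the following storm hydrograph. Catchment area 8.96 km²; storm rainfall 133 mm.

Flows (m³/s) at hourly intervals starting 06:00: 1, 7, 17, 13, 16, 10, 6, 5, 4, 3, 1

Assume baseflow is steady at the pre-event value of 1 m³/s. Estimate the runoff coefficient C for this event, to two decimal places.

ΣQ_DR = 72.00 m³/s; V = ΣQ_DR·Δt = 2.592 × 10^5 m³.
Runoff depth d = V / A = 28.93 mm.
C = d / P = 28.93 / 133 = 0.22.

C ≈ 0.22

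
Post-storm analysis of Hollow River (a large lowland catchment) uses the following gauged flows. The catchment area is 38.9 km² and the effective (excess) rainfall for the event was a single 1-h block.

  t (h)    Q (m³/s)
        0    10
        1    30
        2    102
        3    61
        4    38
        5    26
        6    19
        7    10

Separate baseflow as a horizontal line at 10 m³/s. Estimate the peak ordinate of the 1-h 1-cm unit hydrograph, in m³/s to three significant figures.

Direct runoff: 0.0, 20.0, 92.0, 51.0, 28.0, 16.0, 9.0, 0.0 m³/s; ΣQ_DR = 216.0 m³/s, peak = 92.0 m³/s.
Runoff depth d = ΣQ_DR·Δt / A = 216.0 × 3600 / (38.9 km²) = 19.99 mm.
The 1-cm UH is the DRH scaled by (10 mm)/d, so U_p = 92.0 × 10/19.99 = 46.0 m³/s.

U_p ≈ 46.0 m³/s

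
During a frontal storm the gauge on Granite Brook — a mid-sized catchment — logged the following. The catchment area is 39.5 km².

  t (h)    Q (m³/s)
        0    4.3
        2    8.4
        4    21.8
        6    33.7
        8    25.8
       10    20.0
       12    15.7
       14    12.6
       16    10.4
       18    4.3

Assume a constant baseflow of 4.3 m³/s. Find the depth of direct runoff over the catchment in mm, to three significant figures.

Direct runoff: 0.0, 4.1, 17.5, 29.4, 21.5, 15.7, 11.4, 8.3, 6.1, 0.0 m³/s; ΣQ_DR = 114.0 m³/s.
V = ΣQ_DR · Δt = 114.0 × 7200 s = 8.208 × 10^5 m³.
Over A = 39.5 km², depth = V / A = 20.8 mm.

d ≈ 20.8 mm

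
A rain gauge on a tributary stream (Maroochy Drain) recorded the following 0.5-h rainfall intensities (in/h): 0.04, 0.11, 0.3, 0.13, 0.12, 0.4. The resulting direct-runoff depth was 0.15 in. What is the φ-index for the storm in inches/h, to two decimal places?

φ ≈ 0.20 in/h

Only the 2 blocks with intensity above φ contribute runoff: 0.3, 0.4 in/h.
Σ(I−φ)·Δt = d  ⇒  (0.3+0.4 − 2φ)·0.5 = 0.15
φ = (0.7000 − 0.15/0.5) / 2 = 0.20 in/h.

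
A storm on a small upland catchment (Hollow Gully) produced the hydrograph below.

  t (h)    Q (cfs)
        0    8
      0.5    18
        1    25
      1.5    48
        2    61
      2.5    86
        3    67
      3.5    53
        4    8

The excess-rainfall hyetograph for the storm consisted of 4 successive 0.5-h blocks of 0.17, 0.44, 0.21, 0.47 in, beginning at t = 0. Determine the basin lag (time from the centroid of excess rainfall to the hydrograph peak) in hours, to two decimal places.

Centroid of excess rainfall: t_c = Σ P_i·t̄_i / ΣP_i = 1.1298 h (block centres at 0.25, 0.75, 1.25, 1.75 h).
Hydrograph peak occurs at t = 2.5 h, so basin lag t_L = 2.5 − 1.1298 = 1.37 h.

t_L ≈ 1.37 h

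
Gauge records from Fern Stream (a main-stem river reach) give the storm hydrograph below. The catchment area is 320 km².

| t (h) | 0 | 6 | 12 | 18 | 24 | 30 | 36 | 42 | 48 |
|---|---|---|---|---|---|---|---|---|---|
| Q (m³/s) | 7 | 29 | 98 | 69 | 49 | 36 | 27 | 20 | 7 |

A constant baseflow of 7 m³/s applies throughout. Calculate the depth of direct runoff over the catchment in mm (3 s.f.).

Direct runoff: 0.0, 22.0, 91.0, 62.0, 42.0, 29.0, 20.0, 13.0, 0.0 m³/s; ΣQ_DR = 279.0 m³/s.
V = ΣQ_DR · Δt = 279.0 × 21600 s = 6.026 × 10^6 m³.
Over A = 320 km², depth = V / A = 18.8 mm.

d ≈ 18.8 mm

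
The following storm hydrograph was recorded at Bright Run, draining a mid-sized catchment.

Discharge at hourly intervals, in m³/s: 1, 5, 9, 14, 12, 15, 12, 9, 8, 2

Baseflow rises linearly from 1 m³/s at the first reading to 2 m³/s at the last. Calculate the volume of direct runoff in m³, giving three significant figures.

V ≈ 2.59 × 10^5 m³

Direct-runoff ordinates (Q − Q_b): 0.00, 3.89, 7.78, 12.67, 10.56, 13.44, 10.33, 7.22, 6.11, 0.00 m³/s.
ΣQ_DR = 72.00 m³/s.
With Δt = 1 h = 3600 s, V = ΣQ_DR · Δt = 72.00 × 3600 = 2.59 × 10^5 m³.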